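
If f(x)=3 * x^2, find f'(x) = 6*x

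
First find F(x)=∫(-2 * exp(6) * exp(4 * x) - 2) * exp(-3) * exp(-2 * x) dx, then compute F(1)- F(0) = -exp(5) - exp(-3) + exp(-5) + exp(3)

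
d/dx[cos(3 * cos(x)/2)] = 3*sin(x)*sin(3*cos(x)/2)/2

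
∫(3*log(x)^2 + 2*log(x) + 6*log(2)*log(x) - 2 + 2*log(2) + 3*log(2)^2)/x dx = (log(2*x)^2 + log(2*x) - 2)*log(2*x) + C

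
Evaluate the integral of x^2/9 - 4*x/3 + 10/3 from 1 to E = -2*E/3 + (-2 + E/3)^3 + 143/27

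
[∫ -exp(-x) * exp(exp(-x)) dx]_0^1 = -E + exp(exp(-1))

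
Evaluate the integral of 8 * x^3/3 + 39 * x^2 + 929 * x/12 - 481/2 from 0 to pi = -216 - 13*pi/2 - 2*pi^2/3 + 6*(-6 + pi^2/3 + 13*pi/4)^2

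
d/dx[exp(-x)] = -exp(-x)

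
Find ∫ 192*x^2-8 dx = 64*x^3 - 8*x + C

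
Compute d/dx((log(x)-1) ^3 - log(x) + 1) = (3*log(x)^2 - 6*log(x) + 2)/x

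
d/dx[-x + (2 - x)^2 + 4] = 2*x - 5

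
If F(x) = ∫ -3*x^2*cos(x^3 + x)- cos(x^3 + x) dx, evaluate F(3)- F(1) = sin(2) - sin(30)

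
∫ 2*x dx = x^2 + C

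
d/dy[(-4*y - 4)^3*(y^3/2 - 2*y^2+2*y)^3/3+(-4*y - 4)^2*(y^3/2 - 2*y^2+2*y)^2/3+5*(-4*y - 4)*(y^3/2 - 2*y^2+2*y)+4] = -32*y^11 + 264*y^10 - 720*y^9 + 360*y^8 + 4640*y^7/3 - 2072*y^6 - 696*y^5 + 5920*y^4/3 - 168*y^3 - 422*y^2 + 128*y/3 - 40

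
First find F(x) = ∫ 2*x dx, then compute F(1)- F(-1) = 0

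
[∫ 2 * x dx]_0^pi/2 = pi^2/4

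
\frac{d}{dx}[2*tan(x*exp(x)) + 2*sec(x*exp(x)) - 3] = 2*(x*sin(x*exp(x)) + x + sin(x*exp(x)) + 1)*exp(x)/cos(x*exp(x))^2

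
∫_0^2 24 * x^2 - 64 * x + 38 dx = 12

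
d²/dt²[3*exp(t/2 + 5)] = 3*exp(t/2 + 5)/4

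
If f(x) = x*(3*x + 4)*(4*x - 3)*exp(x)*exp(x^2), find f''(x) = 48*x^5*exp(x^2 + x) + 76*x^4*exp(x^2 + x) + 160*x^3*exp(x^2 + x) + 101*x^2*exp(x^2 + x) + 16*x*exp(x^2 + x) - 10*exp(x^2 + x)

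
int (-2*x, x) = -x^2 + C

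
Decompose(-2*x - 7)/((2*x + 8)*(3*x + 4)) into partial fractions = -13/(16*(3*x + 4)) - 1/(16*(x + 4))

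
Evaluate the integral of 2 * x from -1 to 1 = 0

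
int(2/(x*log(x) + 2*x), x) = 2*log(log(x) + 2) + C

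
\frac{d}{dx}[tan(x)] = cos(x)^(-2)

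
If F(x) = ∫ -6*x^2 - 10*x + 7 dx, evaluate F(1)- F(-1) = 10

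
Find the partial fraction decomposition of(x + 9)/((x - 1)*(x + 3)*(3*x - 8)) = 21/(17*(3*x - 8)) + 3/(34*(x + 3)) - 1/(2*(x - 1))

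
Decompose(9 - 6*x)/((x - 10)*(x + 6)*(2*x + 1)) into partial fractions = -16/(77*(2*x + 1)) + 45/(176*(x + 6)) - 17/(112*(x - 10))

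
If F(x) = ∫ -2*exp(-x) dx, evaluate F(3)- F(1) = -2*exp(-1) + 2*exp(-3)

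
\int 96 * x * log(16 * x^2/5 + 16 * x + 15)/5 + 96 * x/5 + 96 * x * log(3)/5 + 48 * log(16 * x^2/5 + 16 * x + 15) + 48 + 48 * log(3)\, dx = 3*(16*x^2 + 80*x + 75)*log(48*x^2/5 + 48*x + 45)/5 + C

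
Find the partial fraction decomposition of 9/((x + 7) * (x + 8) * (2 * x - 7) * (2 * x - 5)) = -6/(133*(2*x - 5)) + 6/(161*(2*x - 7)) - 3/(161*(x + 8)) + 3/(133*(x + 7))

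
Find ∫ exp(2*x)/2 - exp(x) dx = (exp(x) - 2)^2/4 + C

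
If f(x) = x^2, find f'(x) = 2*x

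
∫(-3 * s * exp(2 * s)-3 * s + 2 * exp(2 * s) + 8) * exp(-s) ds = -2*(3*s - 5)*sinh(s) + C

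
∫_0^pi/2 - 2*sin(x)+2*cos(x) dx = 0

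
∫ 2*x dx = x^2 + C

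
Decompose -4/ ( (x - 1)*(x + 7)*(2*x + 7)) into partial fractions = 16/(63*(2*x + 7)) - 1/(14*(x + 7)) - 1/(18*(x - 1))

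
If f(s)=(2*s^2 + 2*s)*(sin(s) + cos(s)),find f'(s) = -2*s^2*sin(s) + 2*s^2*cos(s) + 2*s*sin(s) + 6*s*cos(s) + 2*sin(s) + 2*cos(s)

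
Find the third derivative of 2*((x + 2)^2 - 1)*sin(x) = -2*x^2*cos(x) - 12*x*sin(x) - 8*x*cos(x) - 24*sin(x) + 6*cos(x)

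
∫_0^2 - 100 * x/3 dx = -200/3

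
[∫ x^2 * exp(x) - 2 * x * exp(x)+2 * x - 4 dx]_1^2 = -E - 1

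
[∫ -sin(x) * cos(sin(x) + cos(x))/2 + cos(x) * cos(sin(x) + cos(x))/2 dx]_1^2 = -sin(cos(1) + sin(1))/2 + sin(cos(2) + sin(2))/2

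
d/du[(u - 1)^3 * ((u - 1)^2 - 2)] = 5*u^4 - 20*u^3 + 24*u^2 - 8*u - 1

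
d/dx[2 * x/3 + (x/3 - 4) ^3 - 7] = x^2/9 - 8*x/3 + 50/3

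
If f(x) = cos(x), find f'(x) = -sin(x)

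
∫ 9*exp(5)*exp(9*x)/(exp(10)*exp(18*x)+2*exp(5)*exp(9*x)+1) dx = exp(9*x + 5)/(exp(9*x + 5) + 1) + C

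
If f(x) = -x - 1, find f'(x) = -1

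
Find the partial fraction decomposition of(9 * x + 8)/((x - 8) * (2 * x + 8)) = 7/(6*(x + 4)) + 10/(3*(x - 8))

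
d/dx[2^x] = 2^x*log(2)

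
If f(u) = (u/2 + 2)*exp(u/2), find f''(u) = u*exp(u/2)/8 + exp(u/2)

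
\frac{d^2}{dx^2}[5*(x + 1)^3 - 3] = 30*x + 30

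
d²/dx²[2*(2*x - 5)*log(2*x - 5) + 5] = 8/(2*x - 5)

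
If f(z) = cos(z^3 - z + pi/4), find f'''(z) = 27*z^6*sin(z^3 - z + pi/4) - 27*z^4*sin(z^3 - z + pi/4) - 54*z^3*cos(z^3 - z + pi/4) + 9*z^2*sin(z^3 - z + pi/4) + 18*z*cos(z^3 - z + pi/4) - 7*sin(z^3 - z + pi/4)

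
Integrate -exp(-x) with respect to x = exp(-x) + C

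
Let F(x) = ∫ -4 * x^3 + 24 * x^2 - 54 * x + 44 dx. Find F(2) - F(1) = 4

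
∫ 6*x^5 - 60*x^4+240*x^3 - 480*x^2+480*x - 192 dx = x^6 - 12*x^5 + 60*x^4 - 160*x^3 + 240*x^2 - 192*x + C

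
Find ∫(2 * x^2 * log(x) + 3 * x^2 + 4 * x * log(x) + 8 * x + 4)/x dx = (x + 2)^2*(log(x) + 1) + C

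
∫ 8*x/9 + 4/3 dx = 4*x^2/9 + 4*x/3 + C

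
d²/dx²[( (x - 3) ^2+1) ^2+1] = 12*x^2 - 72*x + 112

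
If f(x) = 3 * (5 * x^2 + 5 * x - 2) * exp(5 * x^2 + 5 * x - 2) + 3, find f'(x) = 150*x^3*exp(5*x^2 + 5*x - 2) + 225*x^2*exp(5*x^2 + 5*x - 2) + 45*x*exp(5*x^2 + 5*x - 2) - 15*exp(5*x^2 + 5*x - 2)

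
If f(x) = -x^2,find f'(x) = -2*x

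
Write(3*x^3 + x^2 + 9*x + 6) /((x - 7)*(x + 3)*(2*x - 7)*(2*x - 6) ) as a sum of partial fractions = -1427/(182*(2*x - 7)) + 31/(520*(x + 3)) + 41/(16*(x - 3)) + 1147/(560*(x - 7))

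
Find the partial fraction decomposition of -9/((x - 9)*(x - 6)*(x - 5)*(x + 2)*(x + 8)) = -3/(6188*(x + 8)) + 3/(1232*(x + 2)) - 9/(364*(x - 5)) + 3/(112*(x - 6)) - 3/(748*(x - 9))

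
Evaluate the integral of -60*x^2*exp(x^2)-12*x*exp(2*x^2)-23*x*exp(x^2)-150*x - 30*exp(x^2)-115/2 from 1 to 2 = -3*(12 + exp(4))^2 - E/2 + 5/2 + exp(4)/2 + 3*(E + 7)^2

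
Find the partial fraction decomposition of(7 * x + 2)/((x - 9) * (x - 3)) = -23/(6*(x - 3)) + 65/(6*(x - 9))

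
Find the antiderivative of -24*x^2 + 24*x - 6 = -8*x^3 + 12*x^2 - 6*x + C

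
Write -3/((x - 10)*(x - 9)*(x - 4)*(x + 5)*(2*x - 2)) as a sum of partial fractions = -1/(7560*(x + 5)) + 1/(864*(x - 1)) - 1/(540*(x - 4)) + 3/(1120*(x - 9)) - 1/(540*(x - 10))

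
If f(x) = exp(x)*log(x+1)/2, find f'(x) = (x*exp(x)*log(x + 1) + exp(x)*log(x + 1) + exp(x))/(2*x + 2)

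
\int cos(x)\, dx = sin(x) + C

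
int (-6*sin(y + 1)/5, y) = 6*cos(y + 1)/5 + C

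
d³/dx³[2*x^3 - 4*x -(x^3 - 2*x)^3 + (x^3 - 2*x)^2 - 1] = -504*x^6 + 1260*x^4 + 120*x^3 - 720*x^2 - 96*x + 60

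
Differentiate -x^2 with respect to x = -2*x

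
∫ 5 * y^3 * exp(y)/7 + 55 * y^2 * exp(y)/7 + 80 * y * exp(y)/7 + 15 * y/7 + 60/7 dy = 5*y*(y + 8)*(2*y*exp(y) + 3)/14 + C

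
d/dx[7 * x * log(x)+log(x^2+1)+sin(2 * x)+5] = (7*x^2*log(x) + 2*x^2*cos(2*x) + 7*x^2 + 2*x + 7*log(x) + 2*cos(2*x) + 7)/(x^2 + 1)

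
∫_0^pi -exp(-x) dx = -1 + exp(-pi)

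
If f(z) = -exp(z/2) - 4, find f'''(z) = -exp(z/2)/8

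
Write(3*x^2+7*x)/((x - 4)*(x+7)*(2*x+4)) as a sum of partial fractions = 49/(55*(x + 7)) + 1/(30*(x + 2)) + 19/(33*(x - 4))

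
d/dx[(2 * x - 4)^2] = 8*x - 16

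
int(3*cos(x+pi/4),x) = 3*sin(x + pi/4) + C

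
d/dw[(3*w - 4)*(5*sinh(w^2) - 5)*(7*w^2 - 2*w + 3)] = 210*w^4*cosh(w^2) - 340*w^3*cosh(w^2) + 315*w^2*sinh(w^2) + 170*w^2*cosh(w^2) - 315*w^2 - 340*w*sinh(w^2) - 120*w*cosh(w^2) + 340*w + 85*sinh(w^2) - 85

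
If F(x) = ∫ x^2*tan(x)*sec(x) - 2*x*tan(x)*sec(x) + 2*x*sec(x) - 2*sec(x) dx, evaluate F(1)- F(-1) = -4*sec(1)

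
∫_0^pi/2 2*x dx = pi^2/4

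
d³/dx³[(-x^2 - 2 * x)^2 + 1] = 24*x + 24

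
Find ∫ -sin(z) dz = cos(z) + C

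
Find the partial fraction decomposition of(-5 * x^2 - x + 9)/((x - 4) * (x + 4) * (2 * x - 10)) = -67/(144*(x + 4)) + 75/(16*(x - 4)) - 121/(18*(x - 5))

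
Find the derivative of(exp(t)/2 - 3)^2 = exp(2*t)/2 - 3*exp(t)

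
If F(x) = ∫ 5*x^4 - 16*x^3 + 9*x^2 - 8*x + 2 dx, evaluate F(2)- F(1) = -18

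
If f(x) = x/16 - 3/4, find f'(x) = 1/16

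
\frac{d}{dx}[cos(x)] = -sin(x)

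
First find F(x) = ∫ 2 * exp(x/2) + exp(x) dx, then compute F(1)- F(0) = -9 + (exp(1/2) + 2)^2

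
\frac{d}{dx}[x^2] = 2*x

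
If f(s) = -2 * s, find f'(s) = -2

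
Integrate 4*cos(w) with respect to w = 4*sin(w) + C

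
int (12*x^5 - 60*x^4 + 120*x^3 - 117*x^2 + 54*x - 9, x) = 2*x^6 - 12*x^5 + 30*x^4 - 39*x^3 + 27*x^2 - 9*x + C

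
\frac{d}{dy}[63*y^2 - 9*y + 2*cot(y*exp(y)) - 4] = -2*y*exp(y)/sin(y*exp(y))^2 + 126*y - 2*exp(y)/sin(y*exp(y))^2 - 9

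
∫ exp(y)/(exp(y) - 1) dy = log(exp(y) - 1) + C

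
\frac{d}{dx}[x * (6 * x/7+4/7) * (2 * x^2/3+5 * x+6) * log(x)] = 16*x^3*log(x)/7 + 4*x^3/7 + 14*x^2*log(x) + 14*x^2/3 + 16*x*log(x) + 8*x + 24*log(x)/7 + 24/7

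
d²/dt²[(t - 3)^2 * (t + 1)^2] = 12*t^2 - 24*t - 4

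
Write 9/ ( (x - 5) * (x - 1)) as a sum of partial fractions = -9/(4*(x - 1)) + 9/(4*(x - 5))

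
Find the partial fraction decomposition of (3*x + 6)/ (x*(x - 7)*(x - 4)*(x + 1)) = -3/(40*(x + 1)) - 3/(10*(x - 4)) + 9/(56*(x - 7)) + 3/(14*x)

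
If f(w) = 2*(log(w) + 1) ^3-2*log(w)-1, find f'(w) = (6*log(w)^2 + 12*log(w) + 4)/w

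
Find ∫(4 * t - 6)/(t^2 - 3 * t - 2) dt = 2*log(t^2 - 3*t - 2) + C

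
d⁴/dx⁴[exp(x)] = exp(x)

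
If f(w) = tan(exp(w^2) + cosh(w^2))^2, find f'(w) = 4*w*(exp(w^2)*tan(exp(w^2) + cosh(w^2))^2 + exp(w^2) + tan(exp(w^2) + cosh(w^2))^2*sinh(w^2) + sinh(w^2))*tan(exp(w^2) + cosh(w^2))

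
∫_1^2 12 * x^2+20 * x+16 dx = 74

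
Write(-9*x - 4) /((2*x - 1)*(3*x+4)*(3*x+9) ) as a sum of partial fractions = -24/(55*(3*x + 4)) - 34/(231*(2*x - 1)) + 23/(105*(x + 3))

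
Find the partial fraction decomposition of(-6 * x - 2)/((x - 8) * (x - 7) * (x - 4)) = -13/(6*(x - 4)) + 44/(3*(x - 7)) - 25/(2*(x - 8))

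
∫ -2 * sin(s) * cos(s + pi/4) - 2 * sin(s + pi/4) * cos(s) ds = cos(2*s + pi/4) + C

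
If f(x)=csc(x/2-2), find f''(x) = cot(x/2 - 2)^2*csc(x/2 - 2)/2 + csc(x/2 - 2)/4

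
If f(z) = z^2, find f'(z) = 2*z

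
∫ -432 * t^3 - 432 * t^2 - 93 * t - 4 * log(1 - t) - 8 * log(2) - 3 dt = -12*t^2*(3*t + 2)^2 + 3*t^2/2 + t - 4*(t - 1)*log(4 - 4*t) + C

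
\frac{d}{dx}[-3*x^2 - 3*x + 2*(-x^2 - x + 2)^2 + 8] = 8*x^3 + 12*x^2 - 18*x - 11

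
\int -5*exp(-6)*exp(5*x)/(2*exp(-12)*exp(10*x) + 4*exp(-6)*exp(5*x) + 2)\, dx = (3*exp(5*x) + 7*exp(6)/2)/(exp(5*x) + exp(6)) + C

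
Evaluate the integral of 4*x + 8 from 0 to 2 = 24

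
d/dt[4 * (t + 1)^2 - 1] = 8*t + 8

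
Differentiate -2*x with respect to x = -2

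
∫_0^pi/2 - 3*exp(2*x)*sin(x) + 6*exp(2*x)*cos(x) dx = -3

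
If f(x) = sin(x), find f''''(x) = sin(x)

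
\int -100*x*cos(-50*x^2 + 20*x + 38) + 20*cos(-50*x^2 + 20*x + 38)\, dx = sin(-50*x^2 + 20*x + 38) + C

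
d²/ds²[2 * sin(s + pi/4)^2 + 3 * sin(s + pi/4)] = -4*sin(2*s) - 3*sin(s + pi/4)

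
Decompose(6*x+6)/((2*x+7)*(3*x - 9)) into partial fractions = 10/(13*(2*x + 7)) + 8/(13*(x - 3))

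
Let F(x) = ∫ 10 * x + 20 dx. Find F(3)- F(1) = 80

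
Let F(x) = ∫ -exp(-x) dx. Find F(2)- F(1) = -exp(-1) + exp(-2)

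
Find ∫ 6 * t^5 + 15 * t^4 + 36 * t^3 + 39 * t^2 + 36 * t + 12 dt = t^6 + 3*t^5 + 9*t^4 + 13*t^3 + 18*t^2 + 12*t + C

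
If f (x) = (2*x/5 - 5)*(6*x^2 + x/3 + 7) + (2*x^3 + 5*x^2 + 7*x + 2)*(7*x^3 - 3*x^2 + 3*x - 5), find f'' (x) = 420*x^4 + 580*x^3 + 480*x^2 + 12*x/5 - 1196/15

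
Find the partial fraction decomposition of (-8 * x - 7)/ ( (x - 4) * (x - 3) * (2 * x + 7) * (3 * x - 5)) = -549/(868*(3*x - 5)) - 56/(2015*(2*x + 7)) + 31/(52*(x - 3)) - 13/(35*(x - 4))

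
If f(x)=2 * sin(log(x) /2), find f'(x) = cos(log(x)/2)/x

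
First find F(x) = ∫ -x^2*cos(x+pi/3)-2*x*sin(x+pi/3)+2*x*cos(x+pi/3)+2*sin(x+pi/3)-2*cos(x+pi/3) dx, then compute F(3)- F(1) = sin(1 + pi/3) - 5*sin(pi/3 + 3)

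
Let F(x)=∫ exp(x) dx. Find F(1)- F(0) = -1 + E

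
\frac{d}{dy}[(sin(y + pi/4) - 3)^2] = cos(2*y) - 6*cos(y + pi/4)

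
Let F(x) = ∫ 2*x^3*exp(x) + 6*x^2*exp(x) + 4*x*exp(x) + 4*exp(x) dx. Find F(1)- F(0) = 6*E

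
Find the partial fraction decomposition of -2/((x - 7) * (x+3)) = 1/(5*(x + 3)) - 1/(5*(x - 7))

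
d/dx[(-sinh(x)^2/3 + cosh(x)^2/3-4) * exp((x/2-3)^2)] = -11*(x/6 - 1)*exp(9)*exp(-3*x)*exp(x^2/4)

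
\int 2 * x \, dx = x^2 + C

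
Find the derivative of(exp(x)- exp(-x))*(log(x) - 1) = (x*exp(2*x)*log(x) - x*exp(2*x) + x*log(x) - x + exp(2*x) - 1)*exp(-x)/x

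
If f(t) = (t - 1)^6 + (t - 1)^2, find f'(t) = 6*t^5 - 30*t^4 + 60*t^3 - 60*t^2 + 32*t - 8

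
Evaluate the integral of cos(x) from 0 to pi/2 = 1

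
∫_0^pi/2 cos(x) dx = 1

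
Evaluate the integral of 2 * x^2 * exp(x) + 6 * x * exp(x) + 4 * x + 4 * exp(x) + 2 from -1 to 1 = -2*exp(-1) + 4 + 6*E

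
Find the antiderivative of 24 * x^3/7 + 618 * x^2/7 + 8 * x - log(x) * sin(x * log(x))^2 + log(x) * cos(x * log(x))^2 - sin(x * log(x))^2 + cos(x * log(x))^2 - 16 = 2*x*(3*x - 2)*(x^2 + 35*x + 28)/7 + sin(2*x*log(x))/2 + C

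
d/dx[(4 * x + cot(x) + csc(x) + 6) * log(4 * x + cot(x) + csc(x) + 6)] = -log(4*x + cot(x) + csc(x) + 6)*cot(x)^2 - log(4*x + cot(x) + csc(x) + 6)*cot(x)*csc(x) + 3*log(4*x + cot(x) + csc(x) + 6) - cot(x)^2 - cot(x)*csc(x) + 3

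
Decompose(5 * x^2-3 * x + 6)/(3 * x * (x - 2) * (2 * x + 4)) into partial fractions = 2/(3*(x + 2)) + 5/(12*(x - 2)) - 1/(4*x)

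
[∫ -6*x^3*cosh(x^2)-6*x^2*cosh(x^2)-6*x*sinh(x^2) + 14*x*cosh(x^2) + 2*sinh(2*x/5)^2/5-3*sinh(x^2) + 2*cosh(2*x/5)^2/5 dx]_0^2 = -11*sinh(4) + sinh(4/5)*cosh(4/5)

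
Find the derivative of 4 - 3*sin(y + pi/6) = -3*cos(y + pi/6)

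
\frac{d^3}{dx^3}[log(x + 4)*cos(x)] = (x^3*log(x + 4)*sin(x) + 12*x^2*log(x + 4)*sin(x) - 3*x^2*cos(x) + 48*x*log(x + 4)*sin(x) + 3*x*sin(x) - 24*x*cos(x) + 64*log(x + 4)*sin(x) + 12*sin(x) - 46*cos(x))/(x^3 + 12*x^2 + 48*x + 64)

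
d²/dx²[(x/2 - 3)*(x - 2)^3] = 6*x^2 - 36*x + 48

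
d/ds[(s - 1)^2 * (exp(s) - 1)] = s^2*exp(s) - 2*s - exp(s) + 2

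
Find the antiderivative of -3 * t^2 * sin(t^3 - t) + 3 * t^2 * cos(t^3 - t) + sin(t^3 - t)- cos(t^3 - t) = sqrt(2)*cos(-t^3 + t + pi/4) + C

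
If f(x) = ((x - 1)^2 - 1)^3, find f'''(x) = 120*x^3 - 360*x^2 + 288*x - 48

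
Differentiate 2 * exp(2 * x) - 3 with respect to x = 4*exp(2*x)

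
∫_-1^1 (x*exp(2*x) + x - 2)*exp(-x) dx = -2*E + 2*exp(-1)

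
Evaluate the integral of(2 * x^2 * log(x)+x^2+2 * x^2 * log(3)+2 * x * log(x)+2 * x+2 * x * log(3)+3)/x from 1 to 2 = -6*log(3) + 11*log(6)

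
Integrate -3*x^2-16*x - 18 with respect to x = -x^3 - 8*x^2 - 18*x + C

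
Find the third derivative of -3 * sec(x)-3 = 3*(1 - 6/cos(x)^2)*sin(x)/cos(x)^2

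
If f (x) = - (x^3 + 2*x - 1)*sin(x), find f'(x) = -x^3*cos(x) - 3*x^2*sin(x) - 2*x*cos(x) - 2*sin(x) + cos(x)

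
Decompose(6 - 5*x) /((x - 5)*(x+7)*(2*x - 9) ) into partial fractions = 66/(23*(2*x - 9)) + 41/(276*(x + 7)) - 19/(12*(x - 5))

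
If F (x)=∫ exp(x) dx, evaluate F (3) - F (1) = -E + exp(3)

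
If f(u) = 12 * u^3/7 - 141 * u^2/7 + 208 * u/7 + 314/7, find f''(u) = 72*u/7 - 282/7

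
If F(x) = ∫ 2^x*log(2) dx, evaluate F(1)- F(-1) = 3/2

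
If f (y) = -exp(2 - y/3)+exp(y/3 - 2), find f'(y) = (exp(2*y/3 - 4) + 1)*exp(2 - y/3)/3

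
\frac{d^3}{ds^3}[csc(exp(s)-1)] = (exp(2*s)*cos(exp(s) - 1)/sin(exp(s) - 1) - 6*exp(2*s)*cos(exp(s) - 1)/sin(exp(s) - 1)^3 - 3*exp(s) + 6*exp(s)/sin(exp(s) - 1)^2 - cos(exp(s) - 1)/sin(exp(s) - 1))*exp(s)/sin(exp(s) - 1)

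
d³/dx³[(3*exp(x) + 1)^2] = 72*exp(2*x) + 6*exp(x)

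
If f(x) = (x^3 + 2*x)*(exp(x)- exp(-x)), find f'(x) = (x^3*exp(2*x) + x^3 + 3*x^2*exp(2*x) - 3*x^2 + 2*x*exp(2*x) + 2*x + 2*exp(2*x) - 2)*exp(-x)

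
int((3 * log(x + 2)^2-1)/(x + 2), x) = log(x + 2)^3 - log(x + 2) + C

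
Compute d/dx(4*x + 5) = 4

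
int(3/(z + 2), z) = 3*log(z + 2) + C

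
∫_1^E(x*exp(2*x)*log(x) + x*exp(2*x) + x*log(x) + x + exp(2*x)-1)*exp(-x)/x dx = -E - 2*exp(-E) + exp(-1) + 2*exp(E)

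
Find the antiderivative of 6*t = 3*t^2 + C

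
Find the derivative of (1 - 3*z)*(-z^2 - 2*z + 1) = 9*z^2 + 10*z - 5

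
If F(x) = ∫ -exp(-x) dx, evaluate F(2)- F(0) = -1 + exp(-2)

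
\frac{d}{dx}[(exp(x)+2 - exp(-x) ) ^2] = (2*exp(4*x) + 4*exp(3*x) + 4*exp(x) - 2)*exp(-2*x)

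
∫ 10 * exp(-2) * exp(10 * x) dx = exp(10*x - 2) + C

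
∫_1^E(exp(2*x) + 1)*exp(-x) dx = -E - exp(-E) + exp(-1) + exp(E)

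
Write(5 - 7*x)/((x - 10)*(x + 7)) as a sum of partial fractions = -54/(17*(x + 7)) - 65/(17*(x - 10))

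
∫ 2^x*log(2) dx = 2^x + C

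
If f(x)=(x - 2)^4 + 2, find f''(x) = 12*x^2 - 48*x + 48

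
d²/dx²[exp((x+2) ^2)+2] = 4*x^2*exp(x^2 + 4*x + 4) + 16*x*exp(x^2 + 4*x + 4) + 18*exp(x^2 + 4*x + 4)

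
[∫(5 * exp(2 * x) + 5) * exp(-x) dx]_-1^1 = -10*exp(-1) + 10*E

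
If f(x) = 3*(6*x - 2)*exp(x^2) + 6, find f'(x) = 36*x^2*exp(x^2) - 12*x*exp(x^2) + 18*exp(x^2)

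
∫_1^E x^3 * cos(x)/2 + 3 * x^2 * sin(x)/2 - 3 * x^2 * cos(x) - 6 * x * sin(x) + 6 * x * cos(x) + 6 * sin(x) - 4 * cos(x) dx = (-2 + E)^3*sin(E)/2 + sin(1)/2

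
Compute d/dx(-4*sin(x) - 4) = -4*cos(x)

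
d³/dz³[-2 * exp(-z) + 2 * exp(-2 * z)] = (2*exp(z) - 16)*exp(-2*z)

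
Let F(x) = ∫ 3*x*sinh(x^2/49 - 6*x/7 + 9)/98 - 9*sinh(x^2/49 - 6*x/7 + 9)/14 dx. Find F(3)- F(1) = -3*cosh(400/49)/4 + 3*cosh(324/49)/4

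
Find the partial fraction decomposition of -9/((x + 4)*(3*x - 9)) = 3/(7*(x + 4)) - 3/(7*(x - 3))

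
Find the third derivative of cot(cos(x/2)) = 3*(-1 + sin(cos(x/2))^(-2))^2*sin(x/2)^3/4 - 3*sin(x/2)^3/4 + sin(x/2)^3/sin(cos(x/2))^2 - sin(x/2)/(8*sin(cos(x/2))^2) + 3*sin(x)*cos(cos(x/2))/(8*sin(cos(x/2))^3)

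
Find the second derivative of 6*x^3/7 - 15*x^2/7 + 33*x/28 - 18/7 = 36*x/7 - 30/7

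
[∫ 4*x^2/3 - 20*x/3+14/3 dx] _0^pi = -10*pi^2/3 + 4*pi^3/9 + 14*pi/3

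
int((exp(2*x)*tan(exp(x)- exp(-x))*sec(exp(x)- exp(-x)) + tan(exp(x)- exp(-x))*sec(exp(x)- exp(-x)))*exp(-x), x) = sec(2*sinh(x)) + C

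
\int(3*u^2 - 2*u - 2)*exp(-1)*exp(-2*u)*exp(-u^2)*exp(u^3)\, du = exp(u^3 - u^2 - 2*u - 1) + C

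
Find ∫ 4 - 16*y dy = -8*y^2 + 4*y + C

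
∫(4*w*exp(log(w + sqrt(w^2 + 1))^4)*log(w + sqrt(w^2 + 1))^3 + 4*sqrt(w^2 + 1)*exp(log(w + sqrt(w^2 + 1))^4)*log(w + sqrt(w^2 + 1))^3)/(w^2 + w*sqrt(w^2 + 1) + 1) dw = exp(log(w + sqrt(w^2 + 1))^4) + C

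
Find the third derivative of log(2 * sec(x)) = 2*sin(x)/cos(x)^3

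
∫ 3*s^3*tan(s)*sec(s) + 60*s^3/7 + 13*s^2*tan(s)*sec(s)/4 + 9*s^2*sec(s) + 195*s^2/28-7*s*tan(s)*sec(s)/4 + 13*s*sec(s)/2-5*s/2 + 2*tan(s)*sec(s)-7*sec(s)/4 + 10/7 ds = (5*s + 7*sec(s))*(12*s^3 + 13*s^2 - 7*s + 8)/28 + C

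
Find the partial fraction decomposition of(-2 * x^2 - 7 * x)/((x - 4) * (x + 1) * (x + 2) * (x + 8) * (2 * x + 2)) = -1/(98*(x + 8)) - 1/(12*(x + 2)) + 27/(245*(x + 1)) - 1/(14*(x + 1)^2) - 1/(60*(x - 4))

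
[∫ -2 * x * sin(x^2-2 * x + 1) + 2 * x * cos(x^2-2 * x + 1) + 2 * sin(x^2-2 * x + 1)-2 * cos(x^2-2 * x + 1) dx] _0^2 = 0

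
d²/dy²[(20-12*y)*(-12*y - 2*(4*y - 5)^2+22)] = 2304*y - 2912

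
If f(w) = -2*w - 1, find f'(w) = -2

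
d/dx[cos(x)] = -sin(x)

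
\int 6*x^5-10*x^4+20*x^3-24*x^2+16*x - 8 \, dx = x^6 - 2*x^5 + 5*x^4 - 8*x^3 + 8*x^2 - 8*x + C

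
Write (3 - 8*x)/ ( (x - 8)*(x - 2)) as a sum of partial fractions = 13/(6*(x - 2)) - 61/(6*(x - 8))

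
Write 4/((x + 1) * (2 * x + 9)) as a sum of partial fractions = -8/(7*(2*x + 9)) + 4/(7*(x + 1))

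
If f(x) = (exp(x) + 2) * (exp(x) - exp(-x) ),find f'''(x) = (8*exp(3*x) + 2*exp(2*x) + 2)*exp(-x)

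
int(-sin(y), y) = cos(y) + C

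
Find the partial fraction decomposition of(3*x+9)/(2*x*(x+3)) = 3/(2*x)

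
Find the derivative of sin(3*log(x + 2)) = 3*cos(3*log(x + 2))/(x + 2)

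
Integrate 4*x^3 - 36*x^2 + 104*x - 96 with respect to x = x^4 - 12*x^3 + 52*x^2 - 96*x + C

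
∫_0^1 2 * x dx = 1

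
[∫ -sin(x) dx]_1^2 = -cos(1) + cos(2)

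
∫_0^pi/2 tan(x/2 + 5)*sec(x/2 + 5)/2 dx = -sec(5) + sec(pi/4 + 5)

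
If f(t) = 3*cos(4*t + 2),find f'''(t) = 192*sin(4*t + 2)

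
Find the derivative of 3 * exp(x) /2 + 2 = 3*exp(x)/2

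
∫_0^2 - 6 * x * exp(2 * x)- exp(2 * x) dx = -5*exp(4) - 1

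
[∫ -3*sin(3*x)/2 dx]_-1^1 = 0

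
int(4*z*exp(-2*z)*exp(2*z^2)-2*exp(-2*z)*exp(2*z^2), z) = exp(2*z*(z - 1)) + C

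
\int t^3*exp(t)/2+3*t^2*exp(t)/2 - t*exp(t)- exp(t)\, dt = t*(t^2 - 2)*exp(t)/2 + C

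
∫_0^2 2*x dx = 4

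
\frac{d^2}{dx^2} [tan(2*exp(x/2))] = (exp(x/2)/2 + 2*exp(x)*sin(2*exp(x/2))/cos(2*exp(x/2)))/cos(2*exp(x/2))^2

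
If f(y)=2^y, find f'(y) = 2^y*log(2)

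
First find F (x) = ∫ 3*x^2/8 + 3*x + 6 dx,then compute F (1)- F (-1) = 49/4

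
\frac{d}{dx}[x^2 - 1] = 2*x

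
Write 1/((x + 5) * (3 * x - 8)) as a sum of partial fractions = 3/(23*(3*x - 8)) - 1/(23*(x + 5))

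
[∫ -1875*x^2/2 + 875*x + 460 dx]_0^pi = (-5*pi/2 - 3)*(-25*pi + 26 + 5*(6 - 5*pi)^2) + 618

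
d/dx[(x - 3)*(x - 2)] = 2*x - 5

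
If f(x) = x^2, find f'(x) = 2*x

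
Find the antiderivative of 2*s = s^2 + C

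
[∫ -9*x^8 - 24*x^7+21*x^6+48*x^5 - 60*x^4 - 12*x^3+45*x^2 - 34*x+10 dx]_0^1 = 0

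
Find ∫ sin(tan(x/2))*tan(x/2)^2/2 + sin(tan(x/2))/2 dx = -cos(tan(x/2)) + C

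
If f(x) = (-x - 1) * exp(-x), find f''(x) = (1 - x)*exp(-x)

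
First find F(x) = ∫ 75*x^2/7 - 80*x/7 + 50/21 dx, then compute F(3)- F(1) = 1090/21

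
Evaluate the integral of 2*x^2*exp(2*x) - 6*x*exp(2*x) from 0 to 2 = -2*exp(4) - 2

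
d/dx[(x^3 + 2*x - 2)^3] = 9*x^8 + 42*x^6 - 36*x^5 + 60*x^4 - 96*x^3 + 60*x^2 - 48*x + 24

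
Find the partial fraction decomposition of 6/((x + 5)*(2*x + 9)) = 12/(2*x + 9) - 6/(x + 5)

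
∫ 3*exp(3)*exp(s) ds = 3*exp(s + 3) + C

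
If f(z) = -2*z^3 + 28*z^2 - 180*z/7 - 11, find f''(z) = 56 - 12*z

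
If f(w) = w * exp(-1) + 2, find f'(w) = exp(-1)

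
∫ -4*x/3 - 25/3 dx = -2*x^2/3 - 25*x/3 + C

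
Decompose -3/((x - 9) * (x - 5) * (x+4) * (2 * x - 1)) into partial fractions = -8/(459*(2*x - 1)) + 1/(351*(x + 4)) + 1/(108*(x - 5)) - 3/(884*(x - 9))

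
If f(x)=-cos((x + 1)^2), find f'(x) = 2*(x + 1)*sin(x^2 + 2*x + 1)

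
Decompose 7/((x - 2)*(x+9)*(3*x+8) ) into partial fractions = -9/(38*(3*x + 8)) + 7/(209*(x + 9)) + 1/(22*(x - 2))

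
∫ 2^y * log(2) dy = 2^y + C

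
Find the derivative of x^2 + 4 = 2*x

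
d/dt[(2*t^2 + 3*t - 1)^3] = 48*t^5 + 180*t^4 + 168*t^3 - 27*t^2 - 42*t + 9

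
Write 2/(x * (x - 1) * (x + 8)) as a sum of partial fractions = 1/(36*(x + 8)) + 2/(9*(x - 1)) - 1/(4*x)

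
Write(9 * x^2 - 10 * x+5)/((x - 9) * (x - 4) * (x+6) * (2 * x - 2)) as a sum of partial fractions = -389/(2100*(x + 6)) + 1/(84*(x - 1)) - 109/(300*(x - 4)) + 161/(300*(x - 9))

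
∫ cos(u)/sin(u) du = log(3*sin(u)) + C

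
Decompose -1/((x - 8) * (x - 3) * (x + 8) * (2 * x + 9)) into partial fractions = -8/(2625*(2*x + 9)) + 1/(1232*(x + 8)) + 1/(825*(x - 3)) - 1/(2000*(x - 8))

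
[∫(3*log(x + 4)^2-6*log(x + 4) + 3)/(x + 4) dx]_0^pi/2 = -(-1 + log(4))^3 + (-1 + log(pi/2 + 4))^3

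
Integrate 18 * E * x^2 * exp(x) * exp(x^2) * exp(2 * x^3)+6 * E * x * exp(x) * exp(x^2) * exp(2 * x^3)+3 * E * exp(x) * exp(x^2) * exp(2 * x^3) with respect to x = 3*exp(2*x^3 + x^2 + x + 1) + C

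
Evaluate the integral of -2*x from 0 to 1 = -1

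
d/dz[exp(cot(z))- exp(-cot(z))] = -(exp(2/tan(z)) + 1)*exp(-cot(z))/sin(z)^2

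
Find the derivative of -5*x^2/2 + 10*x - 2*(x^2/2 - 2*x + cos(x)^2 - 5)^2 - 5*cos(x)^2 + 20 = -2*x^3 + 2*x^2*sin(2*x) + 12*x^2 - 8*x*sin(2*x) - 4*x*cos(x)^2 - x + 8*sin(x)*cos(x)^3 - 15*sin(2*x) + 8*cos(x)^2 - 30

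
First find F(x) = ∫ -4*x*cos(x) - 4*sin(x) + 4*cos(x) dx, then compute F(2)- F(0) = -4*sin(2)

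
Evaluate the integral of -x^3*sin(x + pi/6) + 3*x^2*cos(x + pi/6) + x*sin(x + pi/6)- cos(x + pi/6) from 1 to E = (-E + exp(3))*cos(pi/6 + E)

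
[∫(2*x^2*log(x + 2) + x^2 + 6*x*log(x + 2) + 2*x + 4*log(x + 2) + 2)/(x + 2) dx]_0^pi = -2*log(2) + (1 + (1 + pi)^2)*log(2 + pi)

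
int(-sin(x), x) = cos(x) + C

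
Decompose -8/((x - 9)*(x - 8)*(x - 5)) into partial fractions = -2/(3*(x - 5)) + 8/(3*(x - 8)) - 2/(x - 9)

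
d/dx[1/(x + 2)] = -1/(x^2 + 4*x + 4)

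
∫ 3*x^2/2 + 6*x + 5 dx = x^3/2 + 3*x^2 + 5*x + C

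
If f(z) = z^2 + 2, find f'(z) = 2*z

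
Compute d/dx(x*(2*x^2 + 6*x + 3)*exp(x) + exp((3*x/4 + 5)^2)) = 2*x^3*exp(x) + 12*x^2*exp(x) + 15*x*exp(x) + 9*x*exp(9*x^2/16 + 15*x/2 + 25)/8 + 3*exp(x) + 15*exp(9*x^2/16 + 15*x/2 + 25)/2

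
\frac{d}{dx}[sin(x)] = cos(x)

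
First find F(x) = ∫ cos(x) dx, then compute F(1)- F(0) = sin(1)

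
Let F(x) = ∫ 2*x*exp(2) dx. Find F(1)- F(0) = exp(2)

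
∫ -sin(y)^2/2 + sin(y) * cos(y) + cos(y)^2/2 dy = -sqrt(2)*cos(2*y + pi/4)/4 + C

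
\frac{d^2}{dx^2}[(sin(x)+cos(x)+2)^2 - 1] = -4*sin(2*x) - 4*sqrt(2)*sin(x + pi/4)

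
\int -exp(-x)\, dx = exp(-x) + C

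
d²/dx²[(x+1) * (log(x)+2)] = (x - 1)/x^2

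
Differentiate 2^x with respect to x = 2^x*log(2)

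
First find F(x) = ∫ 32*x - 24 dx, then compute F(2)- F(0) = 16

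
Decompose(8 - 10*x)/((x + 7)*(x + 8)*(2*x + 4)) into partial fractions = 22/(3*(x + 8)) - 39/(5*(x + 7)) + 7/(15*(x + 2))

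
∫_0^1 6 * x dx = 3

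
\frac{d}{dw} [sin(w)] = cos(w)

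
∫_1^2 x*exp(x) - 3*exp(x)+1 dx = -2*exp(2) + 1 + 3*E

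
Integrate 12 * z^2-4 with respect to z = 4*z^3 - 4*z + C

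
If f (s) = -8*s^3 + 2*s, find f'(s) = 2 - 24*s^2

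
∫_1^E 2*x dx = -1 + exp(2)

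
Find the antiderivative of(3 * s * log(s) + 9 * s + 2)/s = (3*s + 2)*(log(s) + 2) + C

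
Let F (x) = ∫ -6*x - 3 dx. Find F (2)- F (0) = -18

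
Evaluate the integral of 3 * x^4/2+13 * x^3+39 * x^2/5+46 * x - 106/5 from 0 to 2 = 132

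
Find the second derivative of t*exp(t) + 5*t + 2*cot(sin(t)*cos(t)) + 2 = t*exp(t) + 4*(1 - cos(2*t))^2*cos(sin(2*t)/2)/sin(sin(2*t)/2)^3 + 2*exp(t) + 4*sin(2*t)/sin(sin(2*t)/2)^2 + 8*cos(2*t)*cos(sin(2*t)/2)/sin(sin(2*t)/2)^3 - 4*cos(sin(2*t)/2)/sin(sin(2*t)/2)^3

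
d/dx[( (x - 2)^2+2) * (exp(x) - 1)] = x^2*exp(x) - 2*x*exp(x) - 2*x + 2*exp(x) + 4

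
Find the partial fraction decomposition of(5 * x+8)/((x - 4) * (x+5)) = 17/(9*(x + 5)) + 28/(9*(x - 4))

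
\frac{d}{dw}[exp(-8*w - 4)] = -8*exp(-8*w - 4)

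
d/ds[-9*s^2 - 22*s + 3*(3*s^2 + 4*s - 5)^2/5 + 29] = 108*s^3/5 + 216*s^2/5 - 174*s/5 - 46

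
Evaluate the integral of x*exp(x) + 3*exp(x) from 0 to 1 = -2 + 3*E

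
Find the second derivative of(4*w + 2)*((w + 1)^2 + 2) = 24*w + 20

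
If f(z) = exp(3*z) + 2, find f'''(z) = 27*exp(3*z)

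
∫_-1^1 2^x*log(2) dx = 3/2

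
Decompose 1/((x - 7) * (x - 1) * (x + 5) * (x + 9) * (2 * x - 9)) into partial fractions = -16/(17955*(2*x - 9)) + 1/(17280*(x + 9)) - 1/(5472*(x + 5)) + 1/(2520*(x - 1)) + 1/(5760*(x - 7))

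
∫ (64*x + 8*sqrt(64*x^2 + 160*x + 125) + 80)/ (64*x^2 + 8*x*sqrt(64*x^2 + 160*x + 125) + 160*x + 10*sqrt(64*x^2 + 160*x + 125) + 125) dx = log(8*x/5 + sqrt((8*x/5 + 2)^2 + 1) + 2) + C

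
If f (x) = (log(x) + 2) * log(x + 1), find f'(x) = (x*log(x) + x*log(x + 1) + 2*x + log(x + 1))/(x^2 + x)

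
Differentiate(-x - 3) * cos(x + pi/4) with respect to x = x*sin(x + pi/4) + 3*sin(x + pi/4) - cos(x + pi/4)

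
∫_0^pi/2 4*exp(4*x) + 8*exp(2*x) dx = -9 + (2 + exp(pi))^2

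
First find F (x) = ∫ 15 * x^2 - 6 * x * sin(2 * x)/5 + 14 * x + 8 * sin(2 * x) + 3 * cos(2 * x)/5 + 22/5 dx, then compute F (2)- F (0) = 404/5 - 14*cos(4)/5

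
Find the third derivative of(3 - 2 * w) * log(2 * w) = (2*w + 6)/w^3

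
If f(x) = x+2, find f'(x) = 1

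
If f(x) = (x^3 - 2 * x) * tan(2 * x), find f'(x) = 2*x^3/cos(2*x)^2 + 3*x^2*tan(2*x) - 4*x/cos(2*x)^2 - 2*tan(2*x)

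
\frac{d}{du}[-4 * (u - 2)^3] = -12*u^2 + 48*u - 48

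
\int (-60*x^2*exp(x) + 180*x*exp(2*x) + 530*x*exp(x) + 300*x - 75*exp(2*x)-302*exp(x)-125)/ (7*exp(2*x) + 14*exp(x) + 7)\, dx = (3*exp(x) + 5)*(30*x^2 - 25*x + 51)/(7*(exp(x) + 1)) + C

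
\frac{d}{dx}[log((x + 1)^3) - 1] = 3/(x + 1)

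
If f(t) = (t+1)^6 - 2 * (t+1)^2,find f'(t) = 6*t^5 + 30*t^4 + 60*t^3 + 60*t^2 + 26*t + 2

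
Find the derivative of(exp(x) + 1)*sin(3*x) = exp(x)*sin(3*x) + 3*exp(x)*cos(3*x) + 3*cos(3*x)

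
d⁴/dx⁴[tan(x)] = 24*tan(x)^5 + 40*tan(x)^3 + 16*tan(x)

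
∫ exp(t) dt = exp(t) + C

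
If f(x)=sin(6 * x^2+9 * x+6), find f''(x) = -144*x^2*sin(6*x^2 + 9*x + 6) - 216*x*sin(6*x^2 + 9*x + 6) - 81*sin(6*x^2 + 9*x + 6) + 12*cos(6*x^2 + 9*x + 6)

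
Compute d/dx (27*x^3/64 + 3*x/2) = 81*x^2/64 + 3/2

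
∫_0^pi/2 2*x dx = pi^2/4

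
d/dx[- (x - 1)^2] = 2 - 2*x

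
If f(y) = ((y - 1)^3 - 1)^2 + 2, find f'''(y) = 120*y^3 - 360*y^2 + 360*y - 132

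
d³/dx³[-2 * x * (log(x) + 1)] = 2/x^2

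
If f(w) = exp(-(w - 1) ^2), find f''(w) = (4*w^2 - 8*w + 2)*exp(-w^2 + 2*w - 1)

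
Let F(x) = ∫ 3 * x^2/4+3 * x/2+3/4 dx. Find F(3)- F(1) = 14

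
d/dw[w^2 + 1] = 2*w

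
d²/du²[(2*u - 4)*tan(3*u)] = 12*(3*u*sin(3*u)/cos(3*u) - 6*sin(3*u)/cos(3*u) + 1)/cos(3*u)^2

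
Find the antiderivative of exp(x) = exp(x) + C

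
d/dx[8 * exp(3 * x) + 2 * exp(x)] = 24*exp(3*x) + 2*exp(x)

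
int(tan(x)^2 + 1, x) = tan(x) + C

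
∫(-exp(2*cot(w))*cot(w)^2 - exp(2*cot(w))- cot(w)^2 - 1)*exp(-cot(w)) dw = exp(cot(w)) - exp(-cot(w)) + C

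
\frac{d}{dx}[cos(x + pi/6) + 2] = -sin(x + pi/6)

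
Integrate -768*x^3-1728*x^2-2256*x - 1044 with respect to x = -192*x^4 - 576*x^3 - 1128*x^2 - 1044*x + C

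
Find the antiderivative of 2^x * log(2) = 2^x + C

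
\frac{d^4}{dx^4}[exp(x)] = exp(x)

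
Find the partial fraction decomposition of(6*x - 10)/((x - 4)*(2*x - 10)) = -7/(x - 4) + 10/(x - 5)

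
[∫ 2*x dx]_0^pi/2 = pi^2/4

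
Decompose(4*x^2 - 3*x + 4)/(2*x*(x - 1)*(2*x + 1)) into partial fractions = 13/(3*(2*x + 1)) + 5/(6*(x - 1)) - 2/x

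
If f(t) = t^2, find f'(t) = 2*t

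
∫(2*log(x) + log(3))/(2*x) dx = log(x)*log(3*x)/2 + C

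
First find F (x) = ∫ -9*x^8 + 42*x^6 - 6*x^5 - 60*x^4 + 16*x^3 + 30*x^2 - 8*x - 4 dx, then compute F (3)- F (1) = -9658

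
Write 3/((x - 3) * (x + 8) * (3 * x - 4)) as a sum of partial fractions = -27/(140*(3*x - 4)) + 3/(308*(x + 8)) + 3/(55*(x - 3))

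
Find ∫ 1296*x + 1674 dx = 648*x^2 + 1674*x + C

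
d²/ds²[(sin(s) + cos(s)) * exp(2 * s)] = (-sin(s) + 7*cos(s))*exp(2*s)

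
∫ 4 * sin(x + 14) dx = -4*cos(x + 14) + C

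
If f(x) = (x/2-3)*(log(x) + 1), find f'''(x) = (-x - 12)/(2*x^3)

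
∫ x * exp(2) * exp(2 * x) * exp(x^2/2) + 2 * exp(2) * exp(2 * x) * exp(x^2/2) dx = exp((x + 2)^2/2) + C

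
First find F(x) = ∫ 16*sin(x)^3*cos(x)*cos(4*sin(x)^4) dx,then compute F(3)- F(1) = -sin(4*sin(1)^4) + sin(4*sin(3)^4)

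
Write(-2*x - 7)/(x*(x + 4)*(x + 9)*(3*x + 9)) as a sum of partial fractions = -11/(810*(x + 9)) + 1/(60*(x + 4)) + 1/(54*(x + 3)) - 7/(324*x)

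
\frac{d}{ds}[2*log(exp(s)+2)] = 2*exp(s)/(exp(s) + 2)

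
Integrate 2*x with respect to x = x^2 + C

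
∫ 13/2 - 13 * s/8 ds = -13*s^2/16 + 13*s/2 + C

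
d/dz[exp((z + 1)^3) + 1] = 3*z^2*exp(z^3 + 3*z^2 + 3*z + 1) + 6*z*exp(z^3 + 3*z^2 + 3*z + 1) + 3*exp(z^3 + 3*z^2 + 3*z + 1)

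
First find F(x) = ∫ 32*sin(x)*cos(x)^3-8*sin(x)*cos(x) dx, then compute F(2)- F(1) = -4*cos(1)^2 - 8*cos(2)^4 + 8*cos(1)^4 + 4*cos(2)^2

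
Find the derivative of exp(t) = exp(t)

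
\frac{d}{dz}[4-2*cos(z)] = 2*sin(z)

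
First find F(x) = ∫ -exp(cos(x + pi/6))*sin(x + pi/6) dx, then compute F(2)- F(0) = -exp(sqrt(3)/2) + exp(cos(pi/6 + 2))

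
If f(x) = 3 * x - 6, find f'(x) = 3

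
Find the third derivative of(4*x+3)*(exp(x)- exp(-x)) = (4*x*exp(2*x) + 4*x + 15*exp(2*x) - 9)*exp(-x)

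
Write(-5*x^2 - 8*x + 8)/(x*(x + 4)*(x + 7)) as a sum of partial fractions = -181/(21*(x + 7)) + 10/(3*(x + 4)) + 2/(7*x)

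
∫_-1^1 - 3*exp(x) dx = -3*E + 3*exp(-1)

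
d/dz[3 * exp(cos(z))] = -3*exp(cos(z))*sin(z)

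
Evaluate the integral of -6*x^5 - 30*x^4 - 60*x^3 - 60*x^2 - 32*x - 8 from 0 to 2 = -736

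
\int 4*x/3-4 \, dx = 2*x^2/3 - 4*x + C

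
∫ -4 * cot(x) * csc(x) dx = 4*csc(x) + C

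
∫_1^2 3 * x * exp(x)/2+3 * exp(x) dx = -3*E + 9*exp(2)/2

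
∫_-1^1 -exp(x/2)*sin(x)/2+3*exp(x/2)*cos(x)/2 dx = -(-sin(1) + cos(1))*exp(-1/2) + (cos(1) + sin(1))*exp(1/2)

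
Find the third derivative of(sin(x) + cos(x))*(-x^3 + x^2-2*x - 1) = -x^3*sin(x) + x^3*cos(x) + 10*x^2*sin(x) + 8*x^2*cos(x) + 10*x*sin(x) - 22*x*cos(x) - 7*sin(x) + 7*cos(x)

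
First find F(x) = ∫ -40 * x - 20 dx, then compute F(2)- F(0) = -120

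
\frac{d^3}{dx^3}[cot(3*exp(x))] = 3*(-54*(-1 + sin(3*exp(x))^(-2))^2*exp(2*x) + 54*exp(2*x) - 72*exp(2*x)/sin(3*exp(x))^2 + 18*exp(x)*cos(3*exp(x))/sin(3*exp(x))^3 - 1/sin(3*exp(x))^2)*exp(x)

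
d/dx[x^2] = 2*x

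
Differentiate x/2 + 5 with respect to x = 1/2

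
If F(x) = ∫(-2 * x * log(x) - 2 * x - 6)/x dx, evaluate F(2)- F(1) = -10*log(2)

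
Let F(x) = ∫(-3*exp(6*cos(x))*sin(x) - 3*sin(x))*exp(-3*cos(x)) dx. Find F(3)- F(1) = -exp(-3*cos(3)) - exp(3*cos(1)) + exp(3*cos(3)) + exp(-3*cos(1))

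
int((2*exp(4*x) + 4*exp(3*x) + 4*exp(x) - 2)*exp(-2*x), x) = (exp(2*x) + 2*exp(x) - 1)^2*exp(-2*x) + C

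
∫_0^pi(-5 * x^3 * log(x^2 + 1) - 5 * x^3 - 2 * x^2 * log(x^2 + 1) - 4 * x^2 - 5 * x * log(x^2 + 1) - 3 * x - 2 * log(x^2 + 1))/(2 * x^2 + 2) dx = (-5*pi^2 - 4*pi - 3)*log(1 + pi^2)/4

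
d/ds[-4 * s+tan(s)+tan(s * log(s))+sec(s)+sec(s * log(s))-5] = log(s)*tan(s*log(s))^2 + log(s)*tan(s*log(s))*sec(s*log(s)) + log(s) + tan(s)^2 + tan(s)*sec(s) + tan(s*log(s))^2 + tan(s*log(s))*sec(s*log(s)) - 2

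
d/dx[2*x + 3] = 2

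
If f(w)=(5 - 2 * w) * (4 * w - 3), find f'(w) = 26 - 16*w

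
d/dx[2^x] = 2^x*log(2)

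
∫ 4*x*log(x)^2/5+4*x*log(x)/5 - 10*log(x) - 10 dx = 2*x*(x*log(x) - 25)*log(x)/5 + C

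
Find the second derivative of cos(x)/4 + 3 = -cos(x)/4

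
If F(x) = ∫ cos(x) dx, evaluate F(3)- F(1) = -sin(1) + sin(3)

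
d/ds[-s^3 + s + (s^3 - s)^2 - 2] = 6*s^5 - 8*s^3 - 3*s^2 + 2*s + 1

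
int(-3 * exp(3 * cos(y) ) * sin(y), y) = exp(3*cos(y)) + C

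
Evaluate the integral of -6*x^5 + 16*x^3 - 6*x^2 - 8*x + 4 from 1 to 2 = -25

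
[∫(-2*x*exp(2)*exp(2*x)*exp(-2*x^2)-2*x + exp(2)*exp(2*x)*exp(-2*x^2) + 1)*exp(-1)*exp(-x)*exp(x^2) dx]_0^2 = -2*E + 2*exp(-1)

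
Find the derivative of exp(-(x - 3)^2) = (6 - 2*x)*exp(-x^2 + 6*x - 9)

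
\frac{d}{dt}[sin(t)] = cos(t)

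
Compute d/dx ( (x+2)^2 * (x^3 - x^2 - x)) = 5*x^4 + 12*x^3 - 3*x^2 - 16*x - 4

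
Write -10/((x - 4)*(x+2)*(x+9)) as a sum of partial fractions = -10/(91*(x + 9)) + 5/(21*(x + 2)) - 5/(39*(x - 4))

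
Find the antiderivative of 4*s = 2*s^2 + C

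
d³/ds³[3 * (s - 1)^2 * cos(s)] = 3*s^2*sin(s) - 6*s*sin(s) - 18*s*cos(s) - 15*sin(s) + 18*cos(s)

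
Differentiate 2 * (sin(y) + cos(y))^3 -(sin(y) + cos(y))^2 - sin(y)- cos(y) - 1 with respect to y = 3*sqrt(2)*sin(3*y + pi/4) - 2*cos(2*y) + 2*sqrt(2)*cos(y + pi/4)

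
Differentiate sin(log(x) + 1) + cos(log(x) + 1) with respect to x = sqrt(2)*cos(log(x) + pi/4 + 1)/x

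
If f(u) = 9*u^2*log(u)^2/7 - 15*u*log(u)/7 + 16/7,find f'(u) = 18*u*log(u)^2/7 + 18*u*log(u)/7 - 15*log(u)/7 - 15/7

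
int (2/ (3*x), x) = 2*log(3*x)/3 + C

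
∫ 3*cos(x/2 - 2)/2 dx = 3*sin(x/2 - 2) + C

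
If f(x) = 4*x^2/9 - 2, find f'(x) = 8*x/9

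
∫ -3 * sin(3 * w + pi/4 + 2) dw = cos(3*w + pi/4 + 2) + C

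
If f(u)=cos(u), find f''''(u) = cos(u)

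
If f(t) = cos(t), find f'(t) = -sin(t)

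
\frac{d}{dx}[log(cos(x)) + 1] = -tan(x)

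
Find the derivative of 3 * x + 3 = 3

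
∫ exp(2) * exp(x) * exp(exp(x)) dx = exp(exp(x) + 2) + C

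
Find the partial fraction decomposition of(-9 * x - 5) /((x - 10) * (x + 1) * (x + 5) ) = 2/(3*(x + 5)) - 1/(11*(x + 1)) - 19/(33*(x - 10))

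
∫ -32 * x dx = -16*x^2 + C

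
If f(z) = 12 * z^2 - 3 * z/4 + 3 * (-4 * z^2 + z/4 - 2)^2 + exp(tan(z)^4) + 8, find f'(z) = 192*z^3 - 18*z^2 + 963*z/8 + 4*exp(tan(z)^4)*tan(z)^5 + 4*exp(tan(z)^4)*tan(z)^3 - 15/4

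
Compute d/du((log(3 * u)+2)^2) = (2*log(u) + 2*log(3) + 4)/u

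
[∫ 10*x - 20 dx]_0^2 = -20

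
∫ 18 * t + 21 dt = 9*t^2 + 21*t + C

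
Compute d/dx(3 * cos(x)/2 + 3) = -3*sin(x)/2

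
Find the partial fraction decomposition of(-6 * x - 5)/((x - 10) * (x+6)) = -31/(16*(x + 6)) - 65/(16*(x - 10))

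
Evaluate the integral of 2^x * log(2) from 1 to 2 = 2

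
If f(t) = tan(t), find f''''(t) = 24*tan(t)^5 + 40*tan(t)^3 + 16*tan(t)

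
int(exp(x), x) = exp(x) + C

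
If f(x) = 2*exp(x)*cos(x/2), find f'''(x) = (-11*sin(x/2) + 2*cos(x/2))*exp(x)/4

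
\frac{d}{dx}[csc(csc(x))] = cot(x)*cot(csc(x))*csc(x)*csc(csc(x))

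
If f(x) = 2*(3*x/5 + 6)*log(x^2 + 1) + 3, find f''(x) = (12*x^3 - 120*x^2 + 36*x + 120)/(5*x^4 + 10*x^2 + 5)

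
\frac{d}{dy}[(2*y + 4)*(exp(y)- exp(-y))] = (2*y*exp(2*y) + 2*y + 6*exp(2*y) + 2)*exp(-y)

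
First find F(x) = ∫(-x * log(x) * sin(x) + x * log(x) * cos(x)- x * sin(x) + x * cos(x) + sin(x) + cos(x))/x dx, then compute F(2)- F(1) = -sin(1) - cos(1) + (log(2) + 1)*(cos(2) + sin(2))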